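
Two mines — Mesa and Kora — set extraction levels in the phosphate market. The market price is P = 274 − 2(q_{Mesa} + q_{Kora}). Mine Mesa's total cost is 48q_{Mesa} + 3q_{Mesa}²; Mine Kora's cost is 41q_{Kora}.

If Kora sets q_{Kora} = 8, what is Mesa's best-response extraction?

21

Mine Mesa's profit: π = q_{Mesa}(274 − 2(q_{Mesa} + q_{Kora})) − 48q_{Mesa} − 3q_{Mesa}².
∂π/∂q_{Mesa} = 226 − 10q_{Mesa} − 2q_{Kora} = 0, so q_{Mesa} = 22.6 − 0.2q_{Kora}.
At q_{Kora} = 8: q_{Mesa} = 22.6 − 0.2·8 = 21.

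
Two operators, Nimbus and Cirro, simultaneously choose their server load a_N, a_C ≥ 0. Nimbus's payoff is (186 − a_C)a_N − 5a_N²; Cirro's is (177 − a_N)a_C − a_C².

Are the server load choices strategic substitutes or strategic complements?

strategic substitutes

Expanding Nimbus's payoff: 186a_N − a_Ca_N − 5a_N².
∂π/∂a_N = 186 − a_C − 10a_N = 0, so a_N = 18.6 − 0.1a_C.
The best-response slope da_N/da_C = −0.1 < 0: the reaction function is downward-sloping, so the choices are strategic substitutes.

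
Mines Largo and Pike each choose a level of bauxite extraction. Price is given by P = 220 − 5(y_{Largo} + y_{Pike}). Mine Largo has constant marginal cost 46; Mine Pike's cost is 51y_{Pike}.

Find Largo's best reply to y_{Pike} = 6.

Mine Largo's profit: π = y_{Largo}(220 − 5(y_{Largo} + y_{Pike})) − 46y_{Largo}.
∂π/∂y_{Largo} = 174 − 10y_{Largo} − 5y_{Pike} = 0, so y_{Largo} = 17.4 − 0.5y_{Pike}.
At y_{Pike} = 6: y_{Largo} = 17.4 − 0.5·6 = 14.4.

14.4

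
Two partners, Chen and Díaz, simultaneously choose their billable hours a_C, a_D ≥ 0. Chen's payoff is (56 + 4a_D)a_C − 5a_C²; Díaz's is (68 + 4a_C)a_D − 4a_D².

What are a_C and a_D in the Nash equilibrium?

Expanding Chen's payoff: 56a_C + 4a_Da_C − 5a_C².
∂π/∂a_C = 56 + 4a_D − 10a_C = 0, so a_C = 5.6 + 0.4a_D.
Likewise for Díaz: a_D = 8.5 + 0.5a_C.
Substituting the second reaction function into the first: a_C = 5.6 + 0.4(8.5 + 0.5a_C), which gives 0.8a_C = 9 ⇒ a_C = 11.25.
Then a_D = 8.5 + 0.5·11.25 = 14.125.

11.25, 14.125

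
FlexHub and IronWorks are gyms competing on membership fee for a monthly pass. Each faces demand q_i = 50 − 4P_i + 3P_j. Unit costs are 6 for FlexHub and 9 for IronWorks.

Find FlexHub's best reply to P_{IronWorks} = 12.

13.75

FlexHub's profit: π = (P_{FlexHub} − 6)(50 − 4P_{FlexHub} + 3P_{IronWorks}).
∂π/∂P_{FlexHub} = 74 − 8P_{FlexHub} + 3P_{IronWorks} = 0 ⇒ P_{FlexHub} = 9.25 + 0.375P_{IronWorks}.
At P_{IronWorks} = 12: P_{FlexHub} = 9.25 + 0.375·12 = 13.75.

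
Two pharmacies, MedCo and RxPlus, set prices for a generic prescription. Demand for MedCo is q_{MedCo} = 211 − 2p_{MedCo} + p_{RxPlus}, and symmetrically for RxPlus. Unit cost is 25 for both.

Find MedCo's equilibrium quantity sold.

124

MedCo's profit: π = (p_{MedCo} − 25)(211 − 2p_{MedCo} + p_{RxPlus}).
∂π/∂p_{MedCo} = 261 − 4p_{MedCo} + p_{RxPlus} = 0 ⇒ p_{MedCo} = 65.25 + 0.25p_{RxPlus}.
The game is symmetric, so in equilibrium p_{RxPlus} = p_{MedCo}: the reaction function gives 0.75p_{MedCo} = 65.25, hence p_{MedCo} = 87.
q_{MedCo} = 211 − 2·87 + 87 = 124.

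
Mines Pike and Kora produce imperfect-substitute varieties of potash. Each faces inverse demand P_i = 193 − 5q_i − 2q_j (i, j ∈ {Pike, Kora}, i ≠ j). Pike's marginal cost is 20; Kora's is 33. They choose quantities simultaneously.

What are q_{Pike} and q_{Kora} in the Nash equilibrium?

Mine Pike's profit: π = q_{Pike}(193 − 5q_{Pike} − 2q_{Kora}) − 20q_{Pike}.
∂π/∂q_{Pike} = 173 − 10q_{Pike} − 2q_{Kora} = 0 ⇒ q_{Pike} = 17.3 − 0.2q_{Kora}.
Similarly q_{Kora} = 16 − 0.2q_{Pike}.
Substituting the second reaction function into the first: q_{Pike} = 17.3 − 0.2(16 − 0.2q_{Pike}), which gives 0.96q_{Pike} = 14.1 ⇒ q_{Pike} = 14.6875.
Then q_{Kora} = 16 − 0.2·14.6875 = 13.0625.

14.6875, 13.0625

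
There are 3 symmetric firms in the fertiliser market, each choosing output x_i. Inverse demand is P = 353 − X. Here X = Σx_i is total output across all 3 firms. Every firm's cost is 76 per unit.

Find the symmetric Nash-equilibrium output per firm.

A representative firm's profit is π_i = x_i(353 − X) − 76x_i, with X = x_i + Σ_{j≠i} x_j.
First-order condition: 277 − 2x_i − Σ_{j≠i} x_j = 0.
In a symmetric equilibrium every firm chooses the same x, so Σ_{j≠i} x_j = 2x. The condition becomes 277 − 4x = 0, giving x = 277/4 = 69.25.

69.25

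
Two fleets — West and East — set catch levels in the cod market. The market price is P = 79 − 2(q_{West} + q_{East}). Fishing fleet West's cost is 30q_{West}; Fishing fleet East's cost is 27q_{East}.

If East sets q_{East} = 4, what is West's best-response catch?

Fishing fleet West's profit: π = q_{West}(79 − 2(q_{West} + q_{East})) − 30q_{West}.
∂π/∂q_{West} = 49 − 4q_{West} − 2q_{East} = 0, so q_{West} = 12.25 − 0.5q_{East}.
At q_{East} = 4: q_{West} = 12.25 − 0.5·4 = 10.25.

10.25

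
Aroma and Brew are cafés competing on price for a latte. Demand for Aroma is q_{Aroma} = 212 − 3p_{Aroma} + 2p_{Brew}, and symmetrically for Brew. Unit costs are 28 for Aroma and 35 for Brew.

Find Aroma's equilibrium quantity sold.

141.9375

Aroma's profit: π = (p_{Aroma} − 28)(212 − 3p_{Aroma} + 2p_{Brew}).
∂π/∂p_{Aroma} = 296 − 6p_{Aroma} + 2p_{Brew} = 0 ⇒ p_{Aroma} = 148/3 + (1/3)p_{Brew}.
Similarly p_{Brew} = 317/6 + (1/3)p_{Aroma}.
Plugging p_{Brew} into Aroma's best response: p_{Aroma} = 148/3 + (1/3)(317/6 + (1/3)p_{Aroma}) ⇒ (8/9)p_{Aroma} = 1205/18, so p_{Aroma} = 75.3125.
Then p_{Brew} = 317/6 + (1/3)·75.3125 = 77.9375.
q_{Aroma} = 212 − 3·75.3125 + 2·77.9375 = 141.9375.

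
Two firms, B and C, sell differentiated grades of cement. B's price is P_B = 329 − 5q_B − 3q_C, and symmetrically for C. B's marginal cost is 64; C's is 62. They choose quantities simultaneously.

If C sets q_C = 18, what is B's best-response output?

21.1

Firm B's profit: π = q_B(329 − 5q_B − 3q_C) − 64q_B.
∂π/∂q_B = 265 − 10q_B − 3q_C = 0 ⇒ q_B = 26.5 − 0.3q_C.
At q_C = 18: q_B = 26.5 − 0.3·18 = 21.1.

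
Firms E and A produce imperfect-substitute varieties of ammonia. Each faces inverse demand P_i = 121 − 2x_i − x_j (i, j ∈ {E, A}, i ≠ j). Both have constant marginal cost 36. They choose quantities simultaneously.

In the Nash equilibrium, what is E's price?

70

Firm E's profit: π = x_E(121 − 2x_E − x_A) − 36x_E.
∂π/∂x_E = 85 − 4x_E − x_A = 0 ⇒ x_E = 21.25 − 0.25x_A.
The game is symmetric, so in equilibrium x_A = x_E: the reaction function gives 1.25x_E = 21.25, hence x_E = 17.
P_E = 121 − 2·17 − 17 = 70.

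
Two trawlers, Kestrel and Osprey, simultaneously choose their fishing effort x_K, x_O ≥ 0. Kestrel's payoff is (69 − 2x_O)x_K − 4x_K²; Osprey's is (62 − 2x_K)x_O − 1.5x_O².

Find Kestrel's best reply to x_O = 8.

Expanding Kestrel's payoff: 69x_K − 2x_Ox_K − 4x_K².
∂π/∂x_K = 69 − 2x_O − 8x_K = 0, so x_K = 8.625 − 0.25x_O.
At x_O = 8: x_K = 8.625 − 0.25·8 = 6.625.

6.625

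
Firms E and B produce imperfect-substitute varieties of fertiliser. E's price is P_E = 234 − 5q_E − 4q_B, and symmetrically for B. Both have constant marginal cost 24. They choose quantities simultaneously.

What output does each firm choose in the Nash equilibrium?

Firm E's profit: π = q_E(234 − 5q_E − 4q_B) − 24q_E.
∂π/∂q_E = 210 − 10q_E − 4q_B = 0 ⇒ q_E = 21 − 0.4q_B.
By symmetry q_B = q_E; substituting into the reaction function, 1.4q_E = 21 and q_E = 15.

15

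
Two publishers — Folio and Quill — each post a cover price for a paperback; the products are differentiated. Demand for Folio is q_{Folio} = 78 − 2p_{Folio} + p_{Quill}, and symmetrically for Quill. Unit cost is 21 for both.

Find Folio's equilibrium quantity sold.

Folio's profit: π = (p_{Folio} − 21)(78 − 2p_{Folio} + p_{Quill}).
∂π/∂p_{Folio} = 120 − 4p_{Folio} + p_{Quill} = 0 ⇒ p_{Folio} = 30 + 0.25p_{Quill}.
The game is symmetric, so in equilibrium p_{Quill} = p_{Folio}: the reaction function gives 0.75p_{Folio} = 30, hence p_{Folio} = 40.
q_{Folio} = 78 − 2·40 + 40 = 38.

38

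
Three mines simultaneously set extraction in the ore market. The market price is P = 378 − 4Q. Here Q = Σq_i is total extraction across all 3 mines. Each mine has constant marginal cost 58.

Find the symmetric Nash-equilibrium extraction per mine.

A representative mine's profit is π_i = q_i(378 − 4Q) − 58q_i, with Q = q_i + Σ_{j≠i} q_j.
First-order condition: 320 − 8q_i − 4Σ_{j≠i} q_j = 0.
Imposing symmetry (q_j = q for all j) turns Σ_{j≠i} q_j into 2q, so 320 = 16q and q = 20.

20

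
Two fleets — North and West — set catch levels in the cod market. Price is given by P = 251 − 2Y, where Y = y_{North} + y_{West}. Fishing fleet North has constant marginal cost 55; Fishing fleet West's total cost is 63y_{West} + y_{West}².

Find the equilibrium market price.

Fishing fleet North's profit: π = y_{North}(251 − 2(y_{North} + y_{West})) − 55y_{North}.
∂π/∂y_{North} = 196 − 4y_{North} − 2y_{West} = 0, so y_{North} = 49 − 0.5y_{West}.
For West: ∂π/∂y_{West} = 188 − 6y_{West} − 2y_{North} = 0 ⇒ y_{West} = 94/3 − (1/3)y_{North}.
Plugging y_{West} into North's best response: y_{North} = 49 − 0.5(94/3 − (1/3)y_{North}) ⇒ (5/6)y_{North} = 100/3, so y_{North} = 40.
Then y_{West} = 94/3 − (1/3)·40 = 18.
Equilibrium price: P = 251 − 2·58 = 135.

135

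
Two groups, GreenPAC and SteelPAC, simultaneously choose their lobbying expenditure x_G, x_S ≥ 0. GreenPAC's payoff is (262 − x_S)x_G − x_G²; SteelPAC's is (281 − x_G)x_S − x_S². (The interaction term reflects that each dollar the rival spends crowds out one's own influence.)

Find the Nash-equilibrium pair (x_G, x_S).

Expanding GreenPAC's payoff: 262x_G − x_Sx_G − x_G².
∂π/∂x_G = 262 − x_S − 2x_G = 0, so x_G = 131 − 0.5x_S.
Likewise for SteelPAC: x_S = 140.5 − 0.5x_G.
Substituting the second reaction function into the first: x_G = 131 − 0.5(140.5 − 0.5x_G), which gives 0.75x_G = 60.75 ⇒ x_G = 81.
Then x_S = 140.5 − 0.5·81 = 100.

81, 100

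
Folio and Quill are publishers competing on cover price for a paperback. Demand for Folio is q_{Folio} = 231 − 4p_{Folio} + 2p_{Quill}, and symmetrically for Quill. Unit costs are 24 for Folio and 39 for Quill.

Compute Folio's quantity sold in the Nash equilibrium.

130

Folio's profit: π = (p_{Folio} − 24)(231 − 4p_{Folio} + 2p_{Quill}).
∂π/∂p_{Folio} = 327 − 8p_{Folio} + 2p_{Quill} = 0 ⇒ p_{Folio} = 40.875 + 0.25p_{Quill}.
Similarly p_{Quill} = 48.375 + 0.25p_{Folio}.
Solving the two reaction functions simultaneously: (1 − (0.25)(0.25))p_{Folio} = 40.875 + 0.25·48.375, so 0.9375p_{Folio} = 1695/32 and p_{Folio} = 56.5.
Then p_{Quill} = 48.375 + 0.25·56.5 = 62.5.
q_{Folio} = 231 − 4·56.5 + 2·62.5 = 130.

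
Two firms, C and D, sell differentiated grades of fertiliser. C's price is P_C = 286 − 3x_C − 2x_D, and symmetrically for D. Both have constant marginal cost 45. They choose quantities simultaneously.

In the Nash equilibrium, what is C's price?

Firm C's profit: π = x_C(286 − 3x_C − 2x_D) − 45x_C.
∂π/∂x_C = 241 − 6x_C − 2x_D = 0 ⇒ x_C = 241/6 − (1/3)x_D.
The game is symmetric, so in equilibrium x_D = x_C: the reaction function gives (4/3)x_C = 241/6, hence x_C = 30.125.
P_C = 286 − 3·30.125 − 2·30.125 = 135.375.

135.375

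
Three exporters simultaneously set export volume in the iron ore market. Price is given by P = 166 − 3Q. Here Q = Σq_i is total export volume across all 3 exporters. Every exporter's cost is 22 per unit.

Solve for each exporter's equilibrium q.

A representative exporter's profit is π_i = q_i(166 − 3Q) − 22q_i, with Q = q_i + Σ_{j≠i} q_j.
First-order condition: 144 − 6q_i − 3Σ_{j≠i} q_j = 0.
In a symmetric equilibrium every exporter chooses the same q, so Σ_{j≠i} q_j = 2q. The condition becomes 144 − 12q = 0, giving q = 144/12 = 12.

12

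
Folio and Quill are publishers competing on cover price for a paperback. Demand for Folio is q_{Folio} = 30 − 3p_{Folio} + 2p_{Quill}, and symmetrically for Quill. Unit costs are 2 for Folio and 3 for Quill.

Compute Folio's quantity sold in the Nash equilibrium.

Folio's profit: π = (p_{Folio} − 2)(30 − 3p_{Folio} + 2p_{Quill}).
∂π/∂p_{Folio} = 36 − 6p_{Folio} + 2p_{Quill} = 0 ⇒ p_{Folio} = 6 + (1/3)p_{Quill}.
Similarly p_{Quill} = 6.5 + (1/3)p_{Folio}.
Plugging p_{Quill} into Folio's best response: p_{Folio} = 6 + (1/3)(6.5 + (1/3)p_{Folio}) ⇒ (8/9)p_{Folio} = 49/6, so p_{Folio} = 9.1875.
Then p_{Quill} = 6.5 + (1/3)·9.1875 = 9.5625.
q_{Folio} = 30 − 3·9.1875 + 2·9.5625 = 21.5625.

21.5625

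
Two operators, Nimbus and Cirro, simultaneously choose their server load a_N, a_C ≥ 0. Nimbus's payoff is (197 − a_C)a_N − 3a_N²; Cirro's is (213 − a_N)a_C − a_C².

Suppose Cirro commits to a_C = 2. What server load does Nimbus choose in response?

32.5

Expanding Nimbus's payoff: 197a_N − a_Ca_N − 3a_N².
∂π/∂a_N = 197 − a_C − 6a_N = 0, so a_N = 197/6 − (1/6)a_C.
At a_C = 2: a_N = 197/6 − (1/6)·2 = 32.5.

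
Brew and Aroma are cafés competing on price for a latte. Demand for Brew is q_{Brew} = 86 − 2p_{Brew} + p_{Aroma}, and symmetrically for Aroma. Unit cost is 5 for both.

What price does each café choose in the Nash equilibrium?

32

Brew's profit: π = (p_{Brew} − 5)(86 − 2p_{Brew} + p_{Aroma}).
∂π/∂p_{Brew} = 96 − 4p_{Brew} + p_{Aroma} = 0 ⇒ p_{Brew} = 24 + 0.25p_{Aroma}.
By symmetry p_{Aroma} = p_{Brew}; substituting into the reaction function, 0.75p_{Brew} = 24 and p_{Brew} = 32.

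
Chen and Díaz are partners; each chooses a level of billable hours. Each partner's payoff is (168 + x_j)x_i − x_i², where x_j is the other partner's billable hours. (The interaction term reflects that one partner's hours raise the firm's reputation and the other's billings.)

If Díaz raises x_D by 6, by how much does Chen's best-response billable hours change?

3

Chen's payoff is (168 + x_D)x_C − x_C².
∂π/∂x_C = 168 + x_D − 2x_C = 0, so x_C = 84 + 0.5x_D.
The reaction-function slope is 0.5, so a 6-unit rise in x_D moves x_C by 0.5 × 6 = 3. Chen's best response rises — the actions are strategic complements.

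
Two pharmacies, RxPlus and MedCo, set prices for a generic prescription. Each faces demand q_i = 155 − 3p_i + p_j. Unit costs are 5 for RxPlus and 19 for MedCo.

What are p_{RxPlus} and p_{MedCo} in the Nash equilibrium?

RxPlus's profit: π = (p_{RxPlus} − 5)(155 − 3p_{RxPlus} + p_{MedCo}).
∂π/∂p_{RxPlus} = 170 − 6p_{RxPlus} + p_{MedCo} = 0 ⇒ p_{RxPlus} = 85/3 + (1/6)p_{MedCo}.
Similarly p_{MedCo} = 106/3 + (1/6)p_{RxPlus}.
Substituting the second reaction function into the first: p_{RxPlus} = 85/3 + (1/6)(106/3 + (1/6)p_{RxPlus}), which gives (35/36)p_{RxPlus} = 308/9 ⇒ p_{RxPlus} = 35.2.
Then p_{MedCo} = 106/3 + (1/6)·35.2 = 41.2.

35.2, 41.2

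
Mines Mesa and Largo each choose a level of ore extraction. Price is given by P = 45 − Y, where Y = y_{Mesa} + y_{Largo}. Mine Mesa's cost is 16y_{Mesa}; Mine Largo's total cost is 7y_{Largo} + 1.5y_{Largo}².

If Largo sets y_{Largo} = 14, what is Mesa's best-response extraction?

7.5

Mine Mesa's profit: π = y_{Mesa}(45 − (y_{Mesa} + y_{Largo})) − 16y_{Mesa}.
∂π/∂y_{Mesa} = 29 − 2y_{Mesa} − y_{Largo} = 0, so y_{Mesa} = 14.5 − 0.5y_{Largo}.
At y_{Largo} = 14: y_{Mesa} = 14.5 − 0.5·14 = 7.5.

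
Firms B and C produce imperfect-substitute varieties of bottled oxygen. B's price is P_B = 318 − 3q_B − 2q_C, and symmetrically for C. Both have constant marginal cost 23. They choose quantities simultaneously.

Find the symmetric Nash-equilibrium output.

36.875

Firm B's profit: π = q_B(318 − 3q_B − 2q_C) − 23q_B.
∂π/∂q_B = 295 − 6q_B − 2q_C = 0 ⇒ q_B = 295/6 − (1/3)q_C.
The game is symmetric, so in equilibrium q_C = q_B: the reaction function gives (4/3)q_B = 295/6, hence q_B = 36.875.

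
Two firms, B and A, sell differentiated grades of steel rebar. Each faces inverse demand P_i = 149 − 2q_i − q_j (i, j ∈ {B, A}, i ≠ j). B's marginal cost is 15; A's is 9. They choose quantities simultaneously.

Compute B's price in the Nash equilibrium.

67.8

Firm B's profit: π = q_B(149 − 2q_B − q_A) − 15q_B.
∂π/∂q_B = 134 − 4q_B − q_A = 0 ⇒ q_B = 33.5 − 0.25q_A.
Similarly q_A = 35 − 0.25q_B.
Plugging q_A into B's best response: q_B = 33.5 − 0.25(35 − 0.25q_B) ⇒ 0.9375q_B = 24.75, so q_B = 26.4.
Then q_A = 35 − 0.25·26.4 = 28.4.
P_B = 149 − 2·26.4 − 28.4 = 67.8.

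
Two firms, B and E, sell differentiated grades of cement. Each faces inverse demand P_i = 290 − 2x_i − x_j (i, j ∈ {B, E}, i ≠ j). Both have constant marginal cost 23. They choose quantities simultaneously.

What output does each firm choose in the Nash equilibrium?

53.4

Firm B's profit: π = x_B(290 − 2x_B − x_E) − 23x_B.
∂π/∂x_B = 267 − 4x_B − x_E = 0 ⇒ x_B = 66.75 − 0.25x_E.
By symmetry x_E = x_B; substituting into the reaction function, 1.25x_B = 66.75 and x_B = 53.4.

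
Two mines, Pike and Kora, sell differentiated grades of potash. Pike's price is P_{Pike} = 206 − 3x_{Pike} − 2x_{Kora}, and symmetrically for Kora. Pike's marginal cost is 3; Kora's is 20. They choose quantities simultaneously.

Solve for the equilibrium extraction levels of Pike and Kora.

26.4375, 22.1875

Mine Pike's profit: π = x_{Pike}(206 − 3x_{Pike} − 2x_{Kora}) − 3x_{Pike}.
∂π/∂x_{Pike} = 203 − 6x_{Pike} − 2x_{Kora} = 0 ⇒ x_{Pike} = 203/6 − (1/3)x_{Kora}.
Similarly x_{Kora} = 31 − (1/3)x_{Pike}.
Plugging x_{Kora} into Pike's best response: x_{Pike} = 203/6 − (1/3)(31 − (1/3)x_{Pike}) ⇒ (8/9)x_{Pike} = 23.5, so x_{Pike} = 26.4375.
Then x_{Kora} = 31 − (1/3)·26.4375 = 22.1875.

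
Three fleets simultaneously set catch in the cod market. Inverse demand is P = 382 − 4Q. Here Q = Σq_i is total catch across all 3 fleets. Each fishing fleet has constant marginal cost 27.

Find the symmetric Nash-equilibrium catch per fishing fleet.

22.1875

A representative fishing fleet's profit is π_i = q_i(382 − 4Q) − 27q_i, with Q = q_i + Σ_{j≠i} q_j.
First-order condition: 355 − 8q_i − 4Σ_{j≠i} q_j = 0.
In a symmetric equilibrium every fishing fleet chooses the same q, so Σ_{j≠i} q_j = 2q. The condition becomes 355 − 16q = 0, giving q = 355/16 = 22.1875.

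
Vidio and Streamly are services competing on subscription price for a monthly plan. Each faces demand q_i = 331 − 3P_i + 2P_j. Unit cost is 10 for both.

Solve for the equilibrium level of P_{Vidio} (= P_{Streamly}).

90.25

Vidio's profit: π = (P_{Vidio} − 10)(331 − 3P_{Vidio} + 2P_{Streamly}).
∂π/∂P_{Vidio} = 361 − 6P_{Vidio} + 2P_{Streamly} = 0 ⇒ P_{Vidio} = 361/6 + (1/3)P_{Streamly}.
By symmetry P_{Streamly} = P_{Vidio}; substituting into the reaction function, (2/3)P_{Vidio} = 361/6 and P_{Vidio} = 90.25.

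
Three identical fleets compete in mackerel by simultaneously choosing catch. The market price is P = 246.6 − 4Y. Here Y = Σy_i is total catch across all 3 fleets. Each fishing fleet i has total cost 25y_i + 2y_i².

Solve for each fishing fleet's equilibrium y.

A representative fishing fleet's profit is π_i = y_i(246.6 − 4Y) − 25y_i − 2y_i², with Y = y_i + Σ_{j≠i} y_j.
First-order condition: 221.6 − 12y_i − 4Σ_{j≠i} y_j = 0.
With identical fishing fleets, set every y_j = y: then 221.6 − 12y − 8y = 0, i.e. y = 221.6/20 = 11.08.

11.08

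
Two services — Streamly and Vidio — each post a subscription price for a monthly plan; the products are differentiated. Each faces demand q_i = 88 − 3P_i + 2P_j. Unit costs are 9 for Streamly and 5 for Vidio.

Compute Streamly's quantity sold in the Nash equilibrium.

57

Streamly's profit: π = (P_{Streamly} − 9)(88 − 3P_{Streamly} + 2P_{Vidio}).
∂π/∂P_{Streamly} = 115 − 6P_{Streamly} + 2P_{Vidio} = 0 ⇒ P_{Streamly} = 115/6 + (1/3)P_{Vidio}.
Similarly P_{Vidio} = 103/6 + (1/3)P_{Streamly}.
Substituting the second reaction function into the first: P_{Streamly} = 115/6 + (1/3)(103/6 + (1/3)P_{Streamly}), which gives (8/9)P_{Streamly} = 224/9 ⇒ P_{Streamly} = 28.
Then P_{Vidio} = 103/6 + (1/3)·28 = 26.5.
q_{Streamly} = 88 − 3·28 + 2·26.5 = 57.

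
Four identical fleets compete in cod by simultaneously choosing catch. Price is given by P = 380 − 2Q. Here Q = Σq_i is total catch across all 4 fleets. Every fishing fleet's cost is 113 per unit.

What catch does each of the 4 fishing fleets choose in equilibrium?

A representative fishing fleet's profit is π_i = q_i(380 − 2Q) − 113q_i, with Q = q_i + Σ_{j≠i} q_j.
First-order condition: 267 − 4q_i − 2Σ_{j≠i} q_j = 0.
Imposing symmetry (q_j = q for all j) turns Σ_{j≠i} q_j into 3q, so 267 = 10q and q = 26.7.

26.7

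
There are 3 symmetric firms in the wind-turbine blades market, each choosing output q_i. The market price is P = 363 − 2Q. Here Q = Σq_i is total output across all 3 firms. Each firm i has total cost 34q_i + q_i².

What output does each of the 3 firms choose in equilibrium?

A representative firm's profit is π_i = q_i(363 − 2Q) − 34q_i − q_i², with Q = q_i + Σ_{j≠i} q_j.
First-order condition: 329 − 6q_i − 2Σ_{j≠i} q_j = 0.
In a symmetric equilibrium every firm chooses the same q, so Σ_{j≠i} q_j = 2q. The condition becomes 329 − 10q = 0, giving q = 329/10 = 32.9.

32.9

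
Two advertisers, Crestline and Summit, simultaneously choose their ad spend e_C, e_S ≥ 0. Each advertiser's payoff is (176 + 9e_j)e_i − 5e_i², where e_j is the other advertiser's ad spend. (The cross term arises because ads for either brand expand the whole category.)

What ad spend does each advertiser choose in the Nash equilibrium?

Crestline's payoff is (176 + 9e_S)e_C − 5e_C².
∂π/∂e_C = 176 + 9e_S − 10e_C = 0, so e_C = 17.6 + 0.9e_S.
By symmetry e_S = e_C; substituting into the reaction function, 0.1e_C = 17.6 and e_C = 176.

176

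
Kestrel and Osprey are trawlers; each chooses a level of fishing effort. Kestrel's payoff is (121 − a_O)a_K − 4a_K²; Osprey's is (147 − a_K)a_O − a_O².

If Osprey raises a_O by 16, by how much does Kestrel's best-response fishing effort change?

-2

Expanding Kestrel's payoff: 121a_K − a_Oa_K − 4a_K².
∂π/∂a_K = 121 − a_O − 8a_K = 0, so a_K = 15.125 − 0.125a_O.
The reaction-function slope is −0.125, so a 16-unit rise in a_O moves a_K by −0.125 × 16 = −2. Kestrel's best response falls — the actions are strategic substitutes.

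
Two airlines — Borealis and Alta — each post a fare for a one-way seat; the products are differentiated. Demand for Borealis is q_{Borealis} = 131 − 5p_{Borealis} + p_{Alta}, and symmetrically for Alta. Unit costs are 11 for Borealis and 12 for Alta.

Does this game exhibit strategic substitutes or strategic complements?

strategic complements

Borealis's profit: π = (p_{Borealis} − 11)(131 − 5p_{Borealis} + p_{Alta}).
∂π/∂p_{Borealis} = 186 − 10p_{Borealis} + p_{Alta} = 0 ⇒ p_{Borealis} = 18.6 + 0.1p_{Alta}.
The best-response slope dp_{Borealis}/dp_{Alta} = 0.1 > 0: the reaction function is upward-sloping, so the choices are strategic complements.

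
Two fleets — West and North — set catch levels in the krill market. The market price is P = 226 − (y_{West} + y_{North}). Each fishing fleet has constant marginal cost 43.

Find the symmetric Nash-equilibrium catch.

Fishing fleet West's profit: π = y_{West}(226 − (y_{West} + y_{North})) − 43y_{West}.
∂π/∂y_{West} = 183 − 2y_{West} − y_{North} = 0, so y_{West} = 91.5 − 0.5y_{North}.
By symmetry y_{North} = y_{West}; substituting into the reaction function, 1.5y_{West} = 91.5 and y_{West} = 61.

61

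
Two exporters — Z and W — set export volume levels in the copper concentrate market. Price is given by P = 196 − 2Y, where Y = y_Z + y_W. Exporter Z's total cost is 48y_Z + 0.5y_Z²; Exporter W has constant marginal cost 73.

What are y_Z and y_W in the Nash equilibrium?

21.625, 19.9375

Exporter Z's profit: π = y_Z(196 − 2(y_Z + y_W)) − 48y_Z − 0.5y_Z².
∂π/∂y_Z = 148 − 5y_Z − 2y_W = 0, so y_Z = 29.6 − 0.4y_W.
For W: ∂π/∂y_W = 123 − 4y_W − 2y_Z = 0 ⇒ y_W = 30.75 − 0.5y_Z.
Plugging y_W into Z's best response: y_Z = 29.6 − 0.4(30.75 − 0.5y_Z) ⇒ 0.8y_Z = 17.3, so y_Z = 21.625.
Then y_W = 30.75 − 0.5·21.625 = 19.9375.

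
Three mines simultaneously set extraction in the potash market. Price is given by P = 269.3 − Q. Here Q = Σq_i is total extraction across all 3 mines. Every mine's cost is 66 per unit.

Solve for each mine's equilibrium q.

A representative mine's profit is π_i = q_i(269.3 − Q) − 66q_i, with Q = q_i + Σ_{j≠i} q_j.
First-order condition: 203.3 − 2q_i − Σ_{j≠i} q_j = 0.
Imposing symmetry (q_j = q for all j) turns Σ_{j≠i} q_j into 2q, so 203.3 = 4q and q = 50.825.

50.825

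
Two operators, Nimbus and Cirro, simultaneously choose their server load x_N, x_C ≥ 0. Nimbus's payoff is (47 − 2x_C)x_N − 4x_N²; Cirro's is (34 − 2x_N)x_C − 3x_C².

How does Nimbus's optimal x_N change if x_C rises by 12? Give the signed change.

-3

Expanding Nimbus's payoff: 47x_N − 2x_Cx_N − 4x_N².
∂π/∂x_N = 47 − 2x_C − 8x_N = 0, so x_N = 5.875 − 0.25x_C.
The reaction-function slope is −0.25, so a 12-unit rise in x_C moves x_N by −0.25 × 12 = −3. Nimbus's best response falls — the actions are strategic substitutes.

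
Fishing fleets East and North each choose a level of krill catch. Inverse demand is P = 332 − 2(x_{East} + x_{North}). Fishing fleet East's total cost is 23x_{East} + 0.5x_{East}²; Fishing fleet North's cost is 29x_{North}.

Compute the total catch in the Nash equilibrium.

Fishing fleet East's profit: π = x_{East}(332 − 2(x_{East} + x_{North})) − 23x_{East} − 0.5x_{East}².
∂π/∂x_{East} = 309 − 5x_{East} − 2x_{North} = 0, so x_{East} = 61.8 − 0.4x_{North}.
For North: ∂π/∂x_{North} = 303 − 4x_{North} − 2x_{East} = 0 ⇒ x_{North} = 75.75 − 0.5x_{East}.
Plugging x_{North} into East's best response: x_{East} = 61.8 − 0.4(75.75 − 0.5x_{East}) ⇒ 0.8x_{East} = 31.5, so x_{East} = 39.375.
Then x_{North} = 75.75 − 0.5·39.375 = 56.0625.
Total catch: 39.375 + 56.0625 = 95.4375.

95.4375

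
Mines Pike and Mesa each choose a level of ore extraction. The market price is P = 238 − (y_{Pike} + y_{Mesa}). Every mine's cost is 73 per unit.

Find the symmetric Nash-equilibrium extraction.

Mine Pike's profit: π = y_{Pike}(238 − (y_{Pike} + y_{Mesa})) − 73y_{Pike}.
∂π/∂y_{Pike} = 165 − 2y_{Pike} − y_{Mesa} = 0, so y_{Pike} = 82.5 − 0.5y_{Mesa}.
The game is symmetric, so in equilibrium y_{Mesa} = y_{Pike}: the reaction function gives 1.5y_{Pike} = 82.5, hence y_{Pike} = 55.

55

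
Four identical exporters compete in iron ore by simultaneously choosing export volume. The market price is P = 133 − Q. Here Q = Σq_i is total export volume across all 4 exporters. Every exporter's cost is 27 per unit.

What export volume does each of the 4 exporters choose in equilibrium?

21.2

A representative exporter's profit is π_i = q_i(133 − Q) − 27q_i, with Q = q_i + Σ_{j≠i} q_j.
First-order condition: 106 − 2q_i − Σ_{j≠i} q_j = 0.
In a symmetric equilibrium every exporter chooses the same q, so Σ_{j≠i} q_j = 3q. The condition becomes 106 − 5q = 0, giving q = 106/5 = 21.2.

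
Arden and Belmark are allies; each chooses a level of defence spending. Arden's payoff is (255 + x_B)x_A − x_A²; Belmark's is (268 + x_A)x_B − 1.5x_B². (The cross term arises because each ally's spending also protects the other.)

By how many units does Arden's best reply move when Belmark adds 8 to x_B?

Expanding Arden's payoff: 255x_A + x_Bx_A − x_A².
∂π/∂x_A = 255 + x_B − 2x_A = 0, so x_A = 127.5 + 0.5x_B.
The reaction-function slope is 0.5, so an 8-unit rise in x_B moves x_A by 0.5 × 8 = 4. Arden's best response rises — the actions are strategic complements.

4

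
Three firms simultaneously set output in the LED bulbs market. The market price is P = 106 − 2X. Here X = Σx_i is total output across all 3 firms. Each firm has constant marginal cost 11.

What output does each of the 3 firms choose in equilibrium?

11.875

A representative firm's profit is π_i = x_i(106 − 2X) − 11x_i, with X = x_i + Σ_{j≠i} x_j.
First-order condition: 95 − 4x_i − 2Σ_{j≠i} x_j = 0.
With identical firms, set every x_j = x: then 95 − 4x − 4x = 0, i.e. x = 95/8 = 11.875.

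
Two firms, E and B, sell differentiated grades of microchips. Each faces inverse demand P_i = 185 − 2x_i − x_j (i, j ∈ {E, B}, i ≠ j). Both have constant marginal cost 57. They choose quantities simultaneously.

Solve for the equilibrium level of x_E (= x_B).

25.6

Firm E's profit: π = x_E(185 − 2x_E − x_B) − 57x_E.
∂π/∂x_E = 128 − 4x_E − x_B = 0 ⇒ x_E = 32 − 0.25x_B.
The game is symmetric, so in equilibrium x_B = x_E: the reaction function gives 1.25x_E = 32, hence x_E = 25.6.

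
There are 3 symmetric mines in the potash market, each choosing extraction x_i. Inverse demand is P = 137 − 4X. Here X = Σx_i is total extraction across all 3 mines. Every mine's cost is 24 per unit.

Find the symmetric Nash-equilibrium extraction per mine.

7.0625

A representative mine's profit is π_i = x_i(137 − 4X) − 24x_i, with X = x_i + Σ_{j≠i} x_j.
First-order condition: 113 − 8x_i − 4Σ_{j≠i} x_j = 0.
With identical mines, set every x_j = x: then 113 − 8x − 8x = 0, i.e. x = 113/16 = 7.0625.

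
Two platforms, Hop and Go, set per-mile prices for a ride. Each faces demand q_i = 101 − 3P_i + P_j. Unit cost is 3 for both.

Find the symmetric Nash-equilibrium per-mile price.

Hop's profit: π = (P_{Hop} − 3)(101 − 3P_{Hop} + P_{Go}).
∂π/∂P_{Hop} = 110 − 6P_{Hop} + P_{Go} = 0 ⇒ P_{Hop} = 55/3 + (1/6)P_{Go}.
By symmetry P_{Go} = P_{Hop}; substituting into the reaction function, (5/6)P_{Hop} = 55/3 and P_{Hop} = 22.

22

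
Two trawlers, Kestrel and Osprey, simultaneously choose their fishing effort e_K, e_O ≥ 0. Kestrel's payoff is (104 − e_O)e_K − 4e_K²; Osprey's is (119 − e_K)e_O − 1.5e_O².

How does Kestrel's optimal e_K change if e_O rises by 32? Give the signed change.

Expanding Kestrel's payoff: 104e_K − e_Oe_K − 4e_K².
∂π/∂e_K = 104 − e_O − 8e_K = 0, so e_K = 13 − 0.125e_O.
The reaction-function slope is −0.125, so a 32-unit rise in e_O moves e_K by −0.125 × 32 = −4. Kestrel's best response falls — the actions are strategic substitutes.

-4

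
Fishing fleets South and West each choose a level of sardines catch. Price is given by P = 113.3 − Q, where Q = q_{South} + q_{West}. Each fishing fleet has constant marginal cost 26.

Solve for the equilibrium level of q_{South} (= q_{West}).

29.1

Fishing fleet South's profit: π = q_{South}(113.3 − (q_{South} + q_{West})) − 26q_{South}.
∂π/∂q_{South} = 87.3 − 2q_{South} − q_{West} = 0, so q_{South} = 43.65 − 0.5q_{West}.
The game is symmetric, so in equilibrium q_{West} = q_{South}: the reaction function gives 1.5q_{South} = 43.65, hence q_{South} = 29.1.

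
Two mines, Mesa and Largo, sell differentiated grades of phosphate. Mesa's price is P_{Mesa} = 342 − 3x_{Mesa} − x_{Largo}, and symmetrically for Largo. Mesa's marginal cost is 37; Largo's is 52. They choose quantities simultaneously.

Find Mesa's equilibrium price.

169

Mine Mesa's profit: π = x_{Mesa}(342 − 3x_{Mesa} − x_{Largo}) − 37x_{Mesa}.
∂π/∂x_{Mesa} = 305 − 6x_{Mesa} − x_{Largo} = 0 ⇒ x_{Mesa} = 305/6 − (1/6)x_{Largo}.
Similarly x_{Largo} = 145/3 − (1/6)x_{Mesa}.
Solving the two reaction functions simultaneously: (1 − (−1/6)(−1/6))x_{Mesa} = 305/6 − (1/6)·(145/3), so (35/36)x_{Mesa} = 385/9 and x_{Mesa} = 44.
Then x_{Largo} = 145/3 − (1/6)·44 = 41.
P_{Mesa} = 342 − 3·44 − 41 = 169.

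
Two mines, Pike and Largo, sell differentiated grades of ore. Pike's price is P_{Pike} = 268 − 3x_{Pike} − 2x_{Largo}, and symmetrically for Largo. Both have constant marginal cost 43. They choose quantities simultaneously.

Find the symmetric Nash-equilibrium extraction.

Mine Pike's profit: π = x_{Pike}(268 − 3x_{Pike} − 2x_{Largo}) − 43x_{Pike}.
∂π/∂x_{Pike} = 225 − 6x_{Pike} − 2x_{Largo} = 0 ⇒ x_{Pike} = 37.5 − (1/3)x_{Largo}.
Setting x_{Pike} = x_{Largo} in the reaction function: x_{Pike} = 37.5 − (1/3)x_{Pike}, so x_{Pike} = 37.5 / (4/3) = 28.125.

28.125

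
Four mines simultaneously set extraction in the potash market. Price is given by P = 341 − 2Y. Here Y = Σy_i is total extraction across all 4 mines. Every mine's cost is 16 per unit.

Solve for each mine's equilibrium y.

32.5

A representative mine's profit is π_i = y_i(341 − 2Y) − 16y_i, with Y = y_i + Σ_{j≠i} y_j.
First-order condition: 325 − 4y_i − 2Σ_{j≠i} y_j = 0.
Imposing symmetry (y_j = y for all j) turns Σ_{j≠i} y_j into 3y, so 325 = 10y and y = 32.5.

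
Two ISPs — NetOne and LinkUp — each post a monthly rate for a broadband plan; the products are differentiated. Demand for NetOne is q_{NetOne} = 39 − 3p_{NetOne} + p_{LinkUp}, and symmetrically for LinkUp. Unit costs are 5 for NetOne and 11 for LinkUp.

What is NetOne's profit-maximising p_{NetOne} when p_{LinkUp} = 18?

NetOne's profit: π = (p_{NetOne} − 5)(39 − 3p_{NetOne} + p_{LinkUp}).
∂π/∂p_{NetOne} = 54 − 6p_{NetOne} + p_{LinkUp} = 0 ⇒ p_{NetOne} = 9 + (1/6)p_{LinkUp}.
At p_{LinkUp} = 18: p_{NetOne} = 9 + (1/6)·18 = 12.

12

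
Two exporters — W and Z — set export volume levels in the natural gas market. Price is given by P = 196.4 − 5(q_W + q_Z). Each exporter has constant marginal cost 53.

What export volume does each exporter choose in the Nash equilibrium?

Exporter W's profit: π = q_W(196.4 − 5(q_W + q_Z)) − 53q_W.
∂π/∂q_W = 143.4 − 10q_W − 5q_Z = 0, so q_W = 14.34 − 0.5q_Z.
Setting q_W = q_Z in the reaction function: q_W = 14.34 − 0.5q_W, so q_W = 14.34 / 1.5 = 9.56.

9.56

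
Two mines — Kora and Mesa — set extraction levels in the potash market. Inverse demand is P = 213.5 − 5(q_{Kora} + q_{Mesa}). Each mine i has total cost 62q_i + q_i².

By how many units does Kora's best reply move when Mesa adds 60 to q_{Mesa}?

Mine Kora's profit: π = q_{Kora}(213.5 − 5(q_{Kora} + q_{Mesa})) − 62q_{Kora} − q_{Kora}².
∂π/∂q_{Kora} = 151.5 − 12q_{Kora} − 5q_{Mesa} = 0, so q_{Kora} = 12.625 − (5/12)q_{Mesa}.
The reaction-function slope is −5/12, so a 60-unit rise in q_{Mesa} moves q_{Kora} by −5/12 × 60 = −25. Kora's best response falls — the actions are strategic substitutes.

-25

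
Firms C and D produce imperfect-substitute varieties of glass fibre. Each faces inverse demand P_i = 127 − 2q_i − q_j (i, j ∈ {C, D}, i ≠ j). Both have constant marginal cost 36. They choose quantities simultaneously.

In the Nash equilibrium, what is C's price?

Firm C's profit: π = q_C(127 − 2q_C − q_D) − 36q_C.
∂π/∂q_C = 91 − 4q_C − q_D = 0 ⇒ q_C = 22.75 − 0.25q_D.
By symmetry q_D = q_C; substituting into the reaction function, 1.25q_C = 22.75 and q_C = 18.2.
P_C = 127 − 2·18.2 − 18.2 = 72.4.

72.4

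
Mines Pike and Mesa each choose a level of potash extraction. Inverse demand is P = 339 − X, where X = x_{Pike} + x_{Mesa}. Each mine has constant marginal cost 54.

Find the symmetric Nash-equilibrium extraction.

95

Mine Pike's profit: π = x_{Pike}(339 − (x_{Pike} + x_{Mesa})) − 54x_{Pike}.
∂π/∂x_{Pike} = 285 − 2x_{Pike} − x_{Mesa} = 0, so x_{Pike} = 142.5 − 0.5x_{Mesa}.
Setting x_{Pike} = x_{Mesa} in the reaction function: x_{Pike} = 142.5 − 0.5x_{Pike}, so x_{Pike} = 142.5 / 1.5 = 95.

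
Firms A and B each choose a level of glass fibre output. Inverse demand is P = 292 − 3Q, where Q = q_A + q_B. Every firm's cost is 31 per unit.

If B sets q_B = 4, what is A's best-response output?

41.5

Firm A's profit: π = q_A(292 − 3(q_A + q_B)) − 31q_A.
∂π/∂q_A = 261 − 6q_A − 3q_B = 0, so q_A = 43.5 − 0.5q_B.
At q_B = 4: q_A = 43.5 − 0.5·4 = 41.5.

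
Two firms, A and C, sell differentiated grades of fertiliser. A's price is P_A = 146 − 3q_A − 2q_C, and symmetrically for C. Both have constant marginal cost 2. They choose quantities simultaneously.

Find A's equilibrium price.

56

Firm A's profit: π = q_A(146 − 3q_A − 2q_C) − 2q_A.
∂π/∂q_A = 144 − 6q_A − 2q_C = 0 ⇒ q_A = 24 − (1/3)q_C.
The game is symmetric, so in equilibrium q_C = q_A: the reaction function gives (4/3)q_A = 24, hence q_A = 18.
P_A = 146 − 3·18 − 2·18 = 56.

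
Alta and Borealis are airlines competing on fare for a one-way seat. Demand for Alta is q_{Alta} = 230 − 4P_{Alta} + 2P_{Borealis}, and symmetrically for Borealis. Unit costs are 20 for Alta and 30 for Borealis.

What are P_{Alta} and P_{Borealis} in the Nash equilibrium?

Alta's profit: π = (P_{Alta} − 20)(230 − 4P_{Alta} + 2P_{Borealis}).
∂π/∂P_{Alta} = 310 − 8P_{Alta} + 2P_{Borealis} = 0 ⇒ P_{Alta} = 38.75 + 0.25P_{Borealis}.
Similarly P_{Borealis} = 43.75 + 0.25P_{Alta}.
Plugging P_{Borealis} into Alta's best response: P_{Alta} = 38.75 + 0.25(43.75 + 0.25P_{Alta}) ⇒ 0.9375P_{Alta} = 49.6875, so P_{Alta} = 53.
Then P_{Borealis} = 43.75 + 0.25·53 = 57.

53, 57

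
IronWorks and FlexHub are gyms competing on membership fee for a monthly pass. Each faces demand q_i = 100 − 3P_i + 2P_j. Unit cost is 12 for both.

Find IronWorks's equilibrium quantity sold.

IronWorks's profit: π = (P_{IronWorks} − 12)(100 − 3P_{IronWorks} + 2P_{FlexHub}).
∂π/∂P_{IronWorks} = 136 − 6P_{IronWorks} + 2P_{FlexHub} = 0 ⇒ P_{IronWorks} = 68/3 + (1/3)P_{FlexHub}.
Setting P_{IronWorks} = P_{FlexHub} in the reaction function: P_{IronWorks} = 68/3 + (1/3)P_{IronWorks}, so P_{IronWorks} = (68/3) / (2/3) = 34.
q_{IronWorks} = 100 − 3·34 + 2·34 = 66.

66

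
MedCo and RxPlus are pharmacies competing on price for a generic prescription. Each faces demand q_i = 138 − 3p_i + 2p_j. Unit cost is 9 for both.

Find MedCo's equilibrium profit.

3120.1875

MedCo's profit: π = (p_{MedCo} − 9)(138 − 3p_{MedCo} + 2p_{RxPlus}).
∂π/∂p_{MedCo} = 165 − 6p_{MedCo} + 2p_{RxPlus} = 0 ⇒ p_{MedCo} = 27.5 + (1/3)p_{RxPlus}.
By symmetry p_{RxPlus} = p_{MedCo}; substituting into the reaction function, (2/3)p_{MedCo} = 27.5 and p_{MedCo} = 41.25.
q_{MedCo} = 138 − 3·41.25 + 2·41.25 = 96.75.
Profit = (41.25 − 9)·96.75 = 3120.1875.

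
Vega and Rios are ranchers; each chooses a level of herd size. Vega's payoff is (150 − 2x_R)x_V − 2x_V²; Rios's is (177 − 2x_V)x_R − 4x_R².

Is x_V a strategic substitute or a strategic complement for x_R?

Expanding Vega's payoff: 150x_V − 2x_Rx_V − 2x_V².
∂π/∂x_V = 150 − 2x_R − 4x_V = 0, so x_V = 37.5 − 0.5x_R.
The best-response slope dx_V/dx_R = −0.5 < 0: the reaction function is downward-sloping, so the choices are strategic substitutes.

strategic substitutes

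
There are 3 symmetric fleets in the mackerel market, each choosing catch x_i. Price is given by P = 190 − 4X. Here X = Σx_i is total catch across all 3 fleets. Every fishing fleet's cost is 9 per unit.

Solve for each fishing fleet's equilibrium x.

11.3125

A representative fishing fleet's profit is π_i = x_i(190 − 4X) − 9x_i, with X = x_i + Σ_{j≠i} x_j.
First-order condition: 181 − 8x_i − 4Σ_{j≠i} x_j = 0.
In a symmetric equilibrium every fishing fleet chooses the same x, so Σ_{j≠i} x_j = 2x. The condition becomes 181 − 16x = 0, giving x = 181/16 = 11.3125.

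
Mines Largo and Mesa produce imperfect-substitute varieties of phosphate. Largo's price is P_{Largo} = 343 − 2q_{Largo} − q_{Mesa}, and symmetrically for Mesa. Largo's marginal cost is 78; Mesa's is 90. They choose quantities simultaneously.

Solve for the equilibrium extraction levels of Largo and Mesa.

53.8, 49.8

Mine Largo's profit: π = q_{Largo}(343 − 2q_{Largo} − q_{Mesa}) − 78q_{Largo}.
∂π/∂q_{Largo} = 265 − 4q_{Largo} − q_{Mesa} = 0 ⇒ q_{Largo} = 66.25 − 0.25q_{Mesa}.
Similarly q_{Mesa} = 63.25 − 0.25q_{Largo}.
Solving the two reaction functions simultaneously: (1 − (−0.25)(−0.25))q_{Largo} = 66.25 − 0.25·63.25, so 0.9375q_{Largo} = 50.4375 and q_{Largo} = 53.8.
Then q_{Mesa} = 63.25 − 0.25·53.8 = 49.8.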